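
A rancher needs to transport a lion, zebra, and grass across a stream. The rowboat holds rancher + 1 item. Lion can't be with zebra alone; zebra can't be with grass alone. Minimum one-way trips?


1. rancher+zebra → 2. rancher ← 3. rancher+lion → 4. rancher+zebra ← 5. rancher+grass → 6. rancher ← 7. rancher+zebra →
Minimum trips = 7

7


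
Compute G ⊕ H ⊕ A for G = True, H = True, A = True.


G = True, H = True, A = True
Step 1: G ⊕ H = True XOR True = False
Step 2: False ⊕ A = False XOR True = True
XOR is true when an odd number of operands are true.

True


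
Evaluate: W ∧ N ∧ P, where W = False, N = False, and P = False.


W = False, N = False, P = False
Step 1: W ∧ N = False AND False = False
Step 2: (False) ∧ P = (False) AND False = False
AND is true only when ALL operands are true.

False


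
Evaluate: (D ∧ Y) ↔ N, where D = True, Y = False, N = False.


D = True, Y = False, N = False
Step 1: D ∧ Y = True AND False = False
Step 2: (False) ↔ N: true when both sides have same truth value.
Result: False ↔ False = True

True


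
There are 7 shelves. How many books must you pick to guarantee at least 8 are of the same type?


Pigeonhole: to guarantee k in one of n categories, need (k-1)×n + 1.
k = 8, n = 7
Minimum = (8-1) × 7 + 1 = 7 × 7 + 1

50


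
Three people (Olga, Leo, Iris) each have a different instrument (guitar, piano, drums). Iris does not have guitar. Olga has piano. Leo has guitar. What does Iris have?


From clues:
  Leo → guitar
  Olga → piano
By elimination, Iris gets the remaining.

drums


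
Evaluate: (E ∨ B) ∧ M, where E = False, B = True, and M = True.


E = False, B = True, M = True
Step 1: E ∨ B = False OR True = True
Step 2: True ∧ M = True AND True = True
OR is true when at least one operand is true; AND requires both.

True


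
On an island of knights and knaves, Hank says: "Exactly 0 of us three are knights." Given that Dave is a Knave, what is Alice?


Hank claims exactly 0 knights among Hank, Dave, Alice.
Given: Dave is a Knave.

Case 1: Hank is a Knight (tells truth)
  Then exactly 0 of the three are knights.
  Counting Hank, Dave: 1 knight(s) so far. Need -1 more → impossible.
Case 2: Hank is a Knave (lies)
  Then the count is NOT 0.
  If Alice = Knave, count = 0 = 0 → claim would be true, contradicts lie.
  If Alice = Knight, count = 1 ≠ 0 → lie confirmed ✓

Alice is a Knight.

Knight


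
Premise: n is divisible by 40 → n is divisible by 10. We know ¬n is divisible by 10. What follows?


Modus tollens: P → Q, ¬Q ⊢ ¬P
P: n is divisible by 40
Q: n is divisible by 10
We have P → Q and Q is false.
By modus tollens, P must be false.

It is not the case that n is divisible by 40


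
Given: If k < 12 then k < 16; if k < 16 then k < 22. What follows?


Hypothetical syllogism: P → Q, Q → R ⊢ P → R
Premise 1: k < 12 → k < 16
Premise 2: k < 16 → k < 22
Chain the implications: the middle term (k < 16) links the two.
Conclusion: If k < 12, then k < 22.

If k < 12, then k < 22.


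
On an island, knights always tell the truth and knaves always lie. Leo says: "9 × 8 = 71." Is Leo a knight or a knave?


Statement: "9 × 8 = 71."
Actual: 9 × 8 = 72
Claimed: 71
Statement is FALSE → Leo lies → Knave

Knave


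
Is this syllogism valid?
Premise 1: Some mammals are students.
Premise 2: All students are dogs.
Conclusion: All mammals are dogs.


Premise 1: Some mammals are students.
Premise 2: All students are dogs.
Conclusion: All mammals are dogs.
Fallacy: illicit minor. The minor term (mammals) is distributed in the conclusion ('All mammals ...') but undistributed in its premise ('Some mammals are students' doesn't cover all mammals).
Only 'Some mammals are dogs' follows, not 'All'.

Invalid


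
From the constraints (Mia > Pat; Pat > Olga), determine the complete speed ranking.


Constraints: Mia > Pat; Pat > Olga
Method: at each step, the next-highest is the one remaining person who never appears on the smaller side of a constraint between remaining people.
  Step 1: remaining {Pat, Mia, Olga}; on the smaller side: {Pat, Olga} → Mia is next (Mia > Pat).
  Step 2: remaining {Pat, Olga}; on the smaller side: {Olga} → Pat is next (Pat > Olga).
  Step 3: only Olga remains → lowest.
Final ranking (highest to lowest):

Mia > Pat > Olga


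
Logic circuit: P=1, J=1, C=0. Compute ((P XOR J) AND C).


P XOR J = 1^1 = 0
0 AND 0 = 0

0


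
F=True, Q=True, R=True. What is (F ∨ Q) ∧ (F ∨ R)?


F = True, Q = True, R = True
Expression: (F ∨ Q) ∧ (F ∨ R)
Step 1: F ∨ Q = True OR True = True
Step 2: F ∨ R = True OR True = True
Step 3: (True) ∧ (True) = True AND True = True

True


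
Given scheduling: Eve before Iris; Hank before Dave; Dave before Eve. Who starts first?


Constraints: Eve before Iris; Hank before Dave; Dave before Eve
The first task can have nothing scheduled before it, so it must never appear on the right of a 'before'.
Tasks appearing after some 'before': Iris, Dave, Eve.
The only task not in that list is Hank → it is first.

Hank


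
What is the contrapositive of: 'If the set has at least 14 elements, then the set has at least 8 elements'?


Original: If the set has at least 14 elements, then the set has at least 8 elements
Contrapositive: If ¬Q, then ¬P
Negate Q: not (the set has at least 8 elements)
Negate P: not (the set has at least 14 elements)

If not (the set has at least 8 elements), then not (the set has at least 14 elements).


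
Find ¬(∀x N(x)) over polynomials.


Original: ∀x N(x)
Rule: ¬∀→∃, ¬∃→∀, negate predicate.
Negation: ∃x ¬N(x)

∃x ¬N(x)


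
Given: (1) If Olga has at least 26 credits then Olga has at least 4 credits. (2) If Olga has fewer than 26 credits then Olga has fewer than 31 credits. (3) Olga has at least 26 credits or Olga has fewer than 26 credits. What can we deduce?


Constructive dilemma: (P → Q) ∧ (R → S), P ∨ R ⊢ Q ∨ S
Premise 1: Olga has at least 26 credits → Olga has at least 4 credits
Premise 2: Olga has fewer than 26 credits → Olga has fewer than 31 credits
Premise 3: Olga has at least 26 credits ∨ Olga has fewer than 26 credits
Case 1: Assuming Olga has at least 26 credits, then by Premise 1, Olga has at least 4 credits.
Case 2: Assuming Olga has fewer than 26 credits, then by Premise 2, Olga has fewer than 31 credits.
Since one of Olga has at least 26 credits or Olga has fewer than 26 credits must hold, we get Olga has at least 4 credits or Olga has fewer than 31 credits.

Olga has at least 4 credits or Olga has fewer than 31 credits.


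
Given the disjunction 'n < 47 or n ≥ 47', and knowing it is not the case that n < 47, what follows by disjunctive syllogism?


Disjunctive syllogism: P ∨ Q, ¬P ⊢ Q
Disjunction: n < 47 ∨ n ≥ 47
We know it is not the case that n < 47.
By disjunctive syllogism, the other disjunct must be true.

n ≥ 47


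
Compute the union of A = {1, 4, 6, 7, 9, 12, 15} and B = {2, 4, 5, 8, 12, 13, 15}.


A = {1, 4, 6, 7, 9, 12, 15}
B = {2, 4, 5, 8, 12, 13, 15}
Operation: union
All elements combined: 1, 2, 4, 5, 6, 7, 8, 9, 12, 13, 15

{1, 2, 4, 5, 6, 7, 8, 9, 12, 13, 15}


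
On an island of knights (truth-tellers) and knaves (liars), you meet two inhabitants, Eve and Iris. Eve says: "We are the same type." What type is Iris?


Eve says: "We are the same type."
Case 1: Eve is a Knight (truth-teller)
  Statement is true → they ARE the same → Iris is also a Knight
Case 2: Eve is a Knave (liar)
  Statement is false → they are NOT the same → Iris is a Knight
In both cases, Iris is a Knight.

Knight


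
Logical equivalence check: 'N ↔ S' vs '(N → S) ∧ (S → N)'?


Expression 1: N ↔ S
Expression 2: (N → S) ∧ (S → N)
Truth table (N S | Expr1 Expr2):
  T T |   T     T
  T F |   F     F
  F T |   F     F
  F F |   T     T
All 4 rows agree, so the expressions are logically equivalent.

Yes


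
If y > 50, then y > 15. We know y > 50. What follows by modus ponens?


Modus ponens: P → Q, P ⊢ Q
P: y > 50
Q: y > 15
We have P → Q and P is true.
By modus ponens, Q must be true.

y > 15


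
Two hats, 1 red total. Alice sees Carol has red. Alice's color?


Total red = 1, Carol = red
Red accounted for: 1
Remaining for Alice: 0
Alice's hat is blue.

blue


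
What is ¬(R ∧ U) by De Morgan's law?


De Morgan's law: ¬(P ∧ Q) ≡ ¬P ∨ ¬Q
¬(R ∧ U) = ¬R ∨ ¬U

¬R ∨ ¬U


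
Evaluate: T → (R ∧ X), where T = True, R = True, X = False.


T = True, R = True, X = False
Step 1: R ∧ X = True AND False = False
Step 2: T → (False): false only when T=True and consequent=False.
Result: False

False


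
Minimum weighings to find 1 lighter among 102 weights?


Each weighing has 3 outcomes (left heavy / balance / right heavy), so k weighings distinguish at most 3^k cases; splitting into three near-equal groups achieves this.
Need 3^k ≥ 102: 3^4 = 81 < 102 ≤ 3^5 = 243
k = ⌈log₃(102)⌉ = 5

5


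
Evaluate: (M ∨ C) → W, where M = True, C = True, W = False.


M = True, C = True, W = False
Step 1: M ∨ C = True OR True = True
Step 2: (True) → W: false only when antecedent=True and W=False.
Result: False

False


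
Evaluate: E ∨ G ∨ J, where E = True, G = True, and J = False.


E = True, G = True, J = False
Step 1: E ∨ G = True OR True = True
Step 2: True ∨ J = True OR False = True
OR is true when at least one operand is true.

True


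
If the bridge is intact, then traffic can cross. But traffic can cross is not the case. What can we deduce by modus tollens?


Modus tollens: P → Q, ¬Q ⊢ ¬P
P: the bridge is intact
Q: traffic can cross
We have P → Q and Q is false.
By modus tollens, P must be false.

It is not the case that the bridge is intact


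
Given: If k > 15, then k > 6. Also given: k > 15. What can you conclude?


Modus ponens: P → Q, P ⊢ Q
P: k > 15
Q: k > 6
We have P → Q and P is true.
By modus ponens, Q must be true.

k > 6


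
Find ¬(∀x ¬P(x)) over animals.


Original: ∀x ¬P(x)
Rule: ¬∀→∃, ¬∃→∀, negate predicate.
Negation: ∃x P(x)

∃x P(x)


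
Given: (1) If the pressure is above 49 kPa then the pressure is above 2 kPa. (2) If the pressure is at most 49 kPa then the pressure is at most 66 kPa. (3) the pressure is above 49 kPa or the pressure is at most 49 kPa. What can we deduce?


Constructive dilemma: (P → Q) ∧ (R → S), P ∨ R ⊢ Q ∨ S
Premise 1: the pressure is above 49 kPa → the pressure is above 2 kPa
Premise 2: the pressure is at most 49 kPa → the pressure is at most 66 kPa
Premise 3: the pressure is above 49 kPa ∨ the pressure is at most 49 kPa
Case 1: Assuming the pressure is above 49 kPa, then by Premise 1, the pressure is above 2 kPa.
Case 2: Assuming the pressure is at most 49 kPa, then by Premise 2, the pressure is at most 66 kPa.
Since one of the pressure is above 49 kPa or the pressure is at most 49 kPa must hold, we get the pressure is above 2 kPa or the pressure is at most 66 kPa.

The pressure is above 2 kPa or the pressure is at most 66 kPa.


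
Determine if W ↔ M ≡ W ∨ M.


Expression 1: W ↔ M
Expression 2: W ∨ M
Truth table (W M | Expr1 Expr2):
  T T |   T     T
  T F |   F     T   ← differ
  F T |   F     T   ← differ
  F F |   T     F   ← differ
Counterexample: W=T, M=F gives Expr1 = F but Expr2 = T, so the expressions are NOT logically equivalent.

No


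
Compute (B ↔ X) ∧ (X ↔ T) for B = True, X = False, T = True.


B = True, X = False, T = True
Step 1: B ↔ X is true when B and X have the same value. Result: False
Step 2: X ↔ T is true when X and T have the same value. Result: False
Step 3: False ∧ False = False

False


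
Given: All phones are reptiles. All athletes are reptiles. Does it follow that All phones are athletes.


Premise 1: All phones are reptiles.
Premise 2: All athletes are reptiles.
Conclusion: All phones are athletes.
Fallacy: undistributed middle. reptiles is predicate in both.
Counterexample: phones and athletes could be disjoint subsets of reptiles.

Invalid


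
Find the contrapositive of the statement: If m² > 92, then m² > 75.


Original: If m² > 92, then m² > 75
Contrapositive: If ¬Q, then ¬P
Negate Q: not (m² > 75)
Negate P: not (m² > 92)

If not (m² > 75), then not (m² > 92).


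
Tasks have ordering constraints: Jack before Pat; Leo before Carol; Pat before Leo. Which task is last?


Constraints: Jack before Pat; Leo before Carol; Pat before Leo
The last task can have nothing scheduled after it, so it must never appear on the left of a 'before'.
Tasks appearing before some other task: Jack, Leo, Pat.
The only task not in that list is Carol → it is last.

Carol


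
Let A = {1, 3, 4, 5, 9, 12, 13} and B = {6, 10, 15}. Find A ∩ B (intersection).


A = {1, 3, 4, 5, 9, 12, 13}
B = {6, 10, 15}
Operation: intersection
Elements in both: none

∅


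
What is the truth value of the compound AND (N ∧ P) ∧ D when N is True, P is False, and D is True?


N = True, P = False, D = True
Step 1: N ∧ P = True AND False = False
Step 2: False ∧ D = False AND True = False
AND is true only when ALL operands are true.

False


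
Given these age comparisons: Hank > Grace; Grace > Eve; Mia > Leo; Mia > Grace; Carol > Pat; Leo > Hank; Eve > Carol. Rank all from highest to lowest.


Constraints: Hank > Grace; Grace > Eve; Mia > Leo; Mia > Grace; Carol > Pat; Leo > Hank; Eve > Carol
Method: at each step, the next-highest is the one remaining person who never appears on the smaller side of a constraint between remaining people.
  Step 1: remaining {Hank, Leo, Pat, Eve, Mia, Grace, Carol}; on the smaller side: {Hank, Leo, Pat, Eve, Grace, Carol} → Mia is next (Mia > Leo; Mia > Grace).
  Step 2: remaining {Hank, Leo, Pat, Eve, Grace, Carol}; on the smaller side: {Hank, Pat, Eve, Grace, Carol} → Leo is next (Leo > Hank).
  Step 3: remaining {Hank, Pat, Eve, Grace, Carol}; on the smaller side: {Pat, Eve, Grace, Carol} → Hank is next (Hank > Grace).
  Step 4: remaining {Pat, Eve, Grace, Carol}; on the smaller side: {Pat, Eve, Carol} → Grace is next (Grace > Eve).
  Step 5: remaining {Pat, Eve, Carol}; on the smaller side: {Pat, Carol} → Eve is next (Eve > Carol).
  Step 6: remaining {Pat, Carol}; on the smaller side: {Pat} → Carol is next (Carol > Pat).
  Step 7: only Pat remains → lowest.
Final ranking (highest to lowest):

Mia > Leo > Hank > Grace > Eve > Carol > Pat


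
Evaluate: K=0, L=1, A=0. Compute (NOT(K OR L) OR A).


K OR L = 1
NOT(1) = 0
0 OR 0 = 0

0


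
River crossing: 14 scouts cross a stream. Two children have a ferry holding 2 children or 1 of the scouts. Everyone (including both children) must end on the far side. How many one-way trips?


Per crossing of one of the scouts: children→, one←, one of the scouts→, one← = 4 trips
14 × 4 = 56, + 1 final children→ = 57
Minimum trips = 57

57


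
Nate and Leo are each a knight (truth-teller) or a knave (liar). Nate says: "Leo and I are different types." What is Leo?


Nate says: "Leo and I are different types."
Case 1: Nate is a Knight (truth-teller)
  Statement is true → they ARE different → Leo is a Knave
Case 2: Nate is a Knave (liar)
  Statement is false → they are NOT different → Leo is a Knave
In both cases, Leo is a Knave.

Knave


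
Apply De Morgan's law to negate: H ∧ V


De Morgan's law: ¬(P ∧ Q) ≡ ¬P ∨ ¬Q
¬(H ∧ V) = ¬H ∨ ¬V

¬H ∨ ¬V


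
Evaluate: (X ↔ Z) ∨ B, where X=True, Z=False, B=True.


X = True, Z = False, B = True
Expression: (X ↔ Z) ∨ B
Step 1: X ↔ Z = (True iff False) (true when values match) = False
Step 2: (False) ∨ B = False OR True = True

True


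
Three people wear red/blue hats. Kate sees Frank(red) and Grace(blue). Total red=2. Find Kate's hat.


Total red = 2, seen red = 1
Own red = 2 - 1 = 1
Kate's hat is red.

red


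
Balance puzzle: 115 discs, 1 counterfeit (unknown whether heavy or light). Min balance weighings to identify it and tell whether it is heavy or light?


Let n = 115. 230 possibilities (n discs × lighter/heavier); each weighing has 3 outcomes.
Bound for k weighings: say the first weighing puts j discs on each pan. If it tips, the 2j weighed discs remain suspects (each with a known direction) and k-1 weighings give 3^(k-1) outcomes; 3^(k-1) is odd, so 2j ≤ 3^(k-1) - 1. If it balances, the n - 2j unweighed discs remain with direction unknown: 2(n - 2j) ≤ 3^(k-1) - 1 by the same parity argument. Adding, n ≤ (3^(k-1) - 1) + (3^(k-1) - 1)/2 = (3^k - 3)/2, and the classical three-group strategy achieves this (3 discs in 2 weighings, 12 in 3, 39 in 4, 120 in 5).
So we need the smallest k with (3^k - 3)/2 ≥ 115.
k = 4: (3^4 - 3)/2 = 39 < 115 ✗
k = 5: (3^5 - 3)/2 = 120 ≥ 115 ✓

5


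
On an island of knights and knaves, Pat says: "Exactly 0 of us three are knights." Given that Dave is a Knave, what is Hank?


Pat claims exactly 0 knights among Pat, Dave, Hank.
Given: Dave is a Knave.

Case 1: Pat is a Knight (tells truth)
  Then exactly 0 of the three are knights.
  Counting Pat, Dave: 1 knight(s) so far. Need -1 more → impossible.
Case 2: Pat is a Knave (lies)
  Then the count is NOT 0.
  If Hank = Knave, count = 0 = 0 → claim would be true, contradicts lie.
  If Hank = Knight, count = 1 ≠ 0 → lie confirmed ✓

Hank is a Knight.

Knight


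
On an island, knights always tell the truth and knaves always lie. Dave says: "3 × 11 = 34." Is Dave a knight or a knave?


Statement: "3 × 11 = 34."
Actual: 3 × 11 = 33
Claimed: 34
Statement is FALSE → Dave lies → Knave

Knave


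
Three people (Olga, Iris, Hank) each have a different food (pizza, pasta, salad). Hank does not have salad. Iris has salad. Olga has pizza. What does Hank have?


From clues:
  Olga → pizza
  Iris → salad
By elimination, Hank gets the remaining.

pasta


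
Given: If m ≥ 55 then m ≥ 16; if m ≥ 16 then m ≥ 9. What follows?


Hypothetical syllogism: P → Q, Q → R ⊢ P → R
Premise 1: m ≥ 55 → m ≥ 16
Premise 2: m ≥ 16 → m ≥ 9
Chain the implications: the middle term (m ≥ 16) links the two.
Conclusion: If m ≥ 55, then m ≥ 9.

If m ≥ 55, then m ≥ 9.


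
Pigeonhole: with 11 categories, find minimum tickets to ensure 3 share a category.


Pigeonhole: to guarantee k in one of n categories, need (k-1)×n + 1.
k = 3, n = 11
Minimum = (3-1) × 11 + 1 = 2 × 11 + 1

23


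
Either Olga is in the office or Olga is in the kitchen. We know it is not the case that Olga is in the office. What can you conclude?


Disjunctive syllogism: P ∨ Q, ¬P ⊢ Q
Disjunction: Olga is in the office ∨ Olga is in the kitchen
We know it is not the case that Olga is in the office.
By disjunctive syllogism, the other disjunct must be true.

Olga is in the kitchen


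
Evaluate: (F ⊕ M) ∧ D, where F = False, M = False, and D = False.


F = False, M = False, D = False
Step 1: F ⊕ M = False XOR False = False
Step 2: False ∧ D = False AND False = False
XOR true when exactly one of F,M is true; then AND with D.

False


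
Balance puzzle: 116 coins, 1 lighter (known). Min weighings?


Each weighing has 3 outcomes (left heavy / balance / right heavy), so k weighings distinguish at most 3^k cases; splitting into three near-equal groups achieves this.
Need 3^k ≥ 116: 3^4 = 81 < 116 ≤ 3^5 = 243
k = ⌈log₃(116)⌉ = 5

5


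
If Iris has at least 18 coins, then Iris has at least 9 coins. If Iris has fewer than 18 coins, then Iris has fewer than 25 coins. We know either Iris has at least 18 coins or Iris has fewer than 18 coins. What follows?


Constructive dilemma: (P → Q) ∧ (R → S), P ∨ R ⊢ Q ∨ S
Premise 1: Iris has at least 18 coins → Iris has at least 9 coins
Premise 2: Iris has fewer than 18 coins → Iris has fewer than 25 coins
Premise 3: Iris has at least 18 coins ∨ Iris has fewer than 18 coins
Case 1: Assuming Iris has at least 18 coins, then by Premise 1, Iris has at least 9 coins.
Case 2: Assuming Iris has fewer than 18 coins, then by Premise 2, Iris has fewer than 25 coins.
Since one of Iris has at least 18 coins or Iris has fewer than 18 coins must hold, we get Iris has at least 9 coins or Iris has fewer than 25 coins.

Iris has at least 9 coins or Iris has fewer than 25 coins.


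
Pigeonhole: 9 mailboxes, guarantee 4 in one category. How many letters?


Pigeonhole: to guarantee k in one of n categories, need (k-1)×n + 1.
k = 4, n = 9
Minimum = (4-1) × 9 + 1 = 3 × 9 + 1

28


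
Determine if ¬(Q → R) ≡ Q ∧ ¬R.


Expression 1: ¬(Q → R)
Expression 2: Q ∧ ¬R
Truth table (Q R | Expr1 Expr2):
  T T |   F     F
  T F |   T     T
  F T |   F     F
  F F |   F     F
All 4 rows agree, so the expressions are logically equivalent.

Yes


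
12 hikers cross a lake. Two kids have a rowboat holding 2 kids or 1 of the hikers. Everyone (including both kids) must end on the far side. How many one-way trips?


Per crossing of one of the hikers: kids→, one←, one of the hikers→, one← = 4 trips
12 × 4 = 48, + 1 final kids→ = 49
Minimum trips = 49

49


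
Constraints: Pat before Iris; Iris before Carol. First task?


Constraints: Pat before Iris; Iris before Carol
The first task can have nothing scheduled before it, so it must never appear on the right of a 'before'.
Tasks appearing after some 'before': Iris, Carol.
The only task not in that list is Pat → it is first.

Pat


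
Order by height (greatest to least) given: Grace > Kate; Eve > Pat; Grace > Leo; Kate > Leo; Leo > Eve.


Constraints: Grace > Kate; Eve > Pat; Grace > Leo; Kate > Leo; Leo > Eve
Method: at each step, the next-highest is the one remaining person who never appears on the smaller side of a constraint between remaining people.
  Step 1: remaining {Pat, Eve, Kate, Leo, Grace}; on the smaller side: {Pat, Eve, Kate, Leo} → Grace is next (Grace > Kate; Grace > Leo).
  Step 2: remaining {Pat, Eve, Kate, Leo}; on the smaller side: {Pat, Eve, Leo} → Kate is next (Kate > Leo).
  Step 3: remaining {Pat, Eve, Leo}; on the smaller side: {Pat, Eve} → Leo is next (Leo > Eve).
  Step 4: remaining {Pat, Eve}; on the smaller side: {Pat} → Eve is next (Eve > Pat).
  Step 5: only Pat remains → lowest.
Final ranking (highest to lowest):

Grace > Kate > Leo > Eve > Pat


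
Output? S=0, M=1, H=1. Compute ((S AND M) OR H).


S AND M = 0&1 = 0
0 OR 1 = 1

1


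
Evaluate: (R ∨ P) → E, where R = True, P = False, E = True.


R = True, P = False, E = True
Step 1: R ∨ P = True OR False = True
Step 2: (True) → E: false only when antecedent=True and E=False.
Result: True

True


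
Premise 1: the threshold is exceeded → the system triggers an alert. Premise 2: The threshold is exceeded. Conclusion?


Modus ponens: P → Q, P ⊢ Q
P: the threshold is exceeded
Q: the system triggers an alert
We have P → Q and P is true.
By modus ponens, Q must be true.

The system triggers an alert


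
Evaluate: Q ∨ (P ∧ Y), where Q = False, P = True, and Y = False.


Q = False, P = True, Y = False
Step 1: P ∧ Y = True AND False = False
Step 2: Q ∨ False = False OR False = False
AND evaluated first (higher precedence); then OR applied.

False


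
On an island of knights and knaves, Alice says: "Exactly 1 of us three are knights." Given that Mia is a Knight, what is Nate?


Alice claims exactly 1 knights among Alice, Mia, Nate.
Given: Mia is a Knight.

Case 1: Alice is a Knight (tells truth)
  Then exactly 1 of the three are knights.
  Counting Alice, Mia: 2 knight(s) so far. Need -1 more → impossible.
Case 2: Alice is a Knave (lies)
  Then the count is NOT 1.
  If Nate = Knave, count = 1 = 1 → claim would be true, contradicts lie.
  If Nate = Knight, count = 2 ≠ 1 → lie confirmed ✓

Nate is a Knight.

Knight


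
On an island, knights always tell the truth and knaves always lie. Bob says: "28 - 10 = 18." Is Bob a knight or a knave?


Statement: "28 - 10 = 18."
Actual: 28 - 10 = 18
Claimed: 18
Statement is TRUE → Bob tells the truth → Knight

Knight


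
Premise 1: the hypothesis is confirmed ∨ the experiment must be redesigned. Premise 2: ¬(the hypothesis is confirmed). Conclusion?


Disjunctive syllogism: P ∨ Q, ¬P ⊢ Q
Disjunction: the hypothesis is confirmed ∨ the experiment must be redesigned
We know it is not the case that the hypothesis is confirmed.
By disjunctive syllogism, the other disjunct must be true.

The experiment must be redesigned


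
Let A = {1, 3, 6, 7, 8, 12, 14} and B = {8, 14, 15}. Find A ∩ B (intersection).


A = {1, 3, 6, 7, 8, 12, 14}
B = {8, 14, 15}
Operation: intersection
Elements in both: 8, 14

{8, 14}


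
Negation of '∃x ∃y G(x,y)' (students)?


Original: ∃x ∃y G(x,y)
Rule: ¬∀→∃, ¬∃→∀, negate predicate.
Negation: ∀x ∀y ¬G(x,y)

∀x ∀y ¬G(x,y)


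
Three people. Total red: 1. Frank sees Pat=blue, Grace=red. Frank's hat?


Total red = 1, seen red = 1
Own red = 1 - 1 = 0
Frank's hat is blue.

blue


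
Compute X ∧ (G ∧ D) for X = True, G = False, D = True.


X = True, G = False, D = True
Step 1: G ∧ D = False AND True = False
Step 2: X ∧ False = True AND False = False
AND is true only when ALL operands are true.

False


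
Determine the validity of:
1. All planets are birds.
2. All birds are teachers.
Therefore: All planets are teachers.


Premise 1: All planets are birds.
Premise 2: All birds are teachers.
Conclusion: All planets are teachers.
Barbara syllogism (AAA-1): All A are B, All B are C → All A are C.
Middle term (birds) distributed in premise 2.

Valid


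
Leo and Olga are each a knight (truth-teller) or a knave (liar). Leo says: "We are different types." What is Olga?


Leo says: "We are different types."
Case 1: Leo is a Knight (truth-teller)
  Statement is true → they ARE different → Olga is a Knave
Case 2: Leo is a Knave (liar)
  Statement is false → they are NOT different → Olga is a Knave
In both cases, Olga is a Knave.

Knave


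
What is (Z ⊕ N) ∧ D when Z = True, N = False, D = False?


Z = True, N = False, D = False
Step 1: Z ⊕ N = True XOR False = True
Step 2: True ∧ D = True AND False = False
XOR true when exactly one of Z,N is true; then AND with D.

False


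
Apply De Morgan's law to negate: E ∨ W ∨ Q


De Morgan's law: ¬(P ∨ Q ∨ R) ≡ ¬P ∧ ¬Q ∧ ¬R
¬(E ∨ W ∨ Q) = ¬E ∧ ¬W ∧ ¬Q

¬E ∧ ¬W ∧ ¬Q


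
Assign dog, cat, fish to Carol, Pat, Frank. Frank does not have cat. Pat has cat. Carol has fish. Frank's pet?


From clues:
  Pat → cat
  Carol → fish
By elimination, Frank gets the remaining.

dog


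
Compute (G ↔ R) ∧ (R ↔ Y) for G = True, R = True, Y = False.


G = True, R = True, Y = False
Step 1: G ↔ R is true when G and R have the same value. Result: True
Step 2: R ↔ Y is true when R and Y have the same value. Result: False
Step 3: True ∧ False = False

False


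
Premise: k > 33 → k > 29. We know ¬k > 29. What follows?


Modus tollens: P → Q, ¬Q ⊢ ¬P
P: k > 33
Q: k > 29
We have P → Q and Q is false.
By modus tollens, P must be false.

It is not the case that k > 33


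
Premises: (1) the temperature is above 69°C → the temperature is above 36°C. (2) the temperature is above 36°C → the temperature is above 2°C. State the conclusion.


Hypothetical syllogism: P → Q, Q → R ⊢ P → R
Premise 1: the temperature is above 69°C → the temperature is above 36°C
Premise 2: the temperature is above 36°C → the temperature is above 2°C
Chain the implications: the middle term (the temperature is above 36°C) links the two.
Conclusion: If the temperature is above 69°C, then the temperature is above 2°C.

If the temperature is above 69°C, then the temperature is above 2°C.


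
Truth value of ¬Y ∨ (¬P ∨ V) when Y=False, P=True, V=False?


Y = False, P = True, V = False
Expression: ¬Y ∨ (¬P ∨ V)
Step 1: ¬P = NOT True = False
Step 2: ¬P ∨ V = False OR False = False
Step 3: ¬Y = NOT False = True
Step 4: (True) ∨ (False) = True OR False = True

True


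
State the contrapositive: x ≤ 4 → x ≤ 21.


Original: If x ≤ 4, then x ≤ 21
Contrapositive: If ¬Q, then ¬P
Negate Q: not (x ≤ 21)
Negate P: not (x ≤ 4)

If not (x ≤ 21), then not (x ≤ 4).


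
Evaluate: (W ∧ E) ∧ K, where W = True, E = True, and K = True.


W = True, E = True, K = True
Step 1: W ∧ E = True AND True = True
Step 2: True ∧ K = True AND True = True
AND is true only when ALL operands are true.

True


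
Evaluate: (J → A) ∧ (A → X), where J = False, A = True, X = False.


J = False, A = True, X = False
Step 1: J → A is false only when J=True and A=False. Result: True
Step 2: A → X is false only when A=True and X=False. Result: False
Step 3: True ∧ False = False

False


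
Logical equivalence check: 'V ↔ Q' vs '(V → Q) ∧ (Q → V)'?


Expression 1: V ↔ Q
Expression 2: (V → Q) ∧ (Q → V)
Truth table (V Q | Expr1 Expr2):
  T T |   T     T
  T F |   F     F
  F T |   F     F
  F F |   T     T
All 4 rows agree, so the expressions are logically equivalent.

Yes


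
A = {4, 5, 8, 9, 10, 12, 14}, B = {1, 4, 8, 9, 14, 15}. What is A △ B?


A = {4, 5, 8, 9, 10, 12, 14}
B = {1, 4, 8, 9, 14, 15}
Operation: symmetric difference
In A only: [5, 10, 12], in B only: [1, 15]

{1, 5, 10, 12, 15}


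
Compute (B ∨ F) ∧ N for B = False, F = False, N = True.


B = False, F = False, N = True
Step 1: B ∨ F = False OR False = False
Step 2: False ∧ N = False AND True = False
OR is true when at least one operand is true; AND requires both.

False


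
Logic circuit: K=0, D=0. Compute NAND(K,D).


K AND D = 0
NOT(0) = 1

1


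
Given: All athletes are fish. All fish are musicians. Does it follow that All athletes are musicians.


Premise 1: All athletes are fish.
Premise 2: All fish are musicians.
Conclusion: All athletes are musicians.
Barbara syllogism (AAA-1): All A are B, All B are C → All A are C.
Middle term (fish) distributed in premise 2.

Valid


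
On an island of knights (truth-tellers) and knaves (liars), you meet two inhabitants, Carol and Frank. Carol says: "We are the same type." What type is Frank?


Carol says: "We are the same type."
Case 1: Carol is a Knight (truth-teller)
  Statement is true → they ARE the same → Frank is also a Knight
Case 2: Carol is a Knave (liar)
  Statement is false → they are NOT the same → Frank is a Knight
In both cases, Frank is a Knight.

Knight


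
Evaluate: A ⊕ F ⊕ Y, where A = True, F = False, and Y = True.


A = True, F = False, Y = True
Step 1: A ⊕ F = True XOR False = True
Step 2: True ⊕ Y = True XOR True = False
XOR is true when an odd number of operands are true.

False


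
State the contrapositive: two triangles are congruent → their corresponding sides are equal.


Original: If two triangles are congruent, then their corresponding sides are equal
Contrapositive: If ¬Q, then ¬P
Negate Q: not (their corresponding sides are equal)
Negate P: not (two triangles are congruent)

If not (their corresponding sides are equal), then not (two triangles are congruent).


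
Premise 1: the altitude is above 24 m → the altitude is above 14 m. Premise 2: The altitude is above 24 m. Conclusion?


Modus ponens: P → Q, P ⊢ Q
P: the altitude is above 24 m
Q: the altitude is above 14 m
We have P → Q and P is true.
By modus ponens, Q must be true.

The altitude is above 14 m


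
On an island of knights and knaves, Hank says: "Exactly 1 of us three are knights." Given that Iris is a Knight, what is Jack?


Hank claims exactly 1 knights among Hank, Iris, Jack.
Given: Iris is a Knight.

Case 1: Hank is a Knight (tells truth)
  Then exactly 1 of the three are knights.
  Counting Hank, Iris: 2 knight(s) so far. Need -1 more → impossible.
Case 2: Hank is a Knave (lies)
  Then the count is NOT 1.
  If Jack = Knave, count = 1 = 1 → claim would be true, contradicts lie.
  If Jack = Knight, count = 2 ≠ 1 → lie confirmed ✓

Jack is a Knight.

Knight


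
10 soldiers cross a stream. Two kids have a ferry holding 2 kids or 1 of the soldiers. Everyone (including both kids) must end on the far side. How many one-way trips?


Per crossing of one of the soldiers: kids→, one←, one of the soldiers→, one← = 4 trips
10 × 4 = 40, + 1 final kids→ = 41
Minimum trips = 41

41


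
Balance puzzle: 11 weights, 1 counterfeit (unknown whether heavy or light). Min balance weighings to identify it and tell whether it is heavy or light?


Let n = 11. 22 possibilities (n weights × lighter/heavier); each weighing has 3 outcomes.
Bound for k weighings: say the first weighing puts j weights on each pan. If it tips, the 2j weighed weights remain suspects (each with a known direction) and k-1 weighings give 3^(k-1) outcomes; 3^(k-1) is odd, so 2j ≤ 3^(k-1) - 1. If it balances, the n - 2j unweighed weights remain with direction unknown: 2(n - 2j) ≤ 3^(k-1) - 1 by the same parity argument. Adding, n ≤ (3^(k-1) - 1) + (3^(k-1) - 1)/2 = (3^k - 3)/2, and the classical three-group strategy achieves this (3 weights in 2 weighings, 12 in 3, 39 in 4, 120 in 5).
So we need the smallest k with (3^k - 3)/2 ≥ 11.
k = 2: (3^2 - 3)/2 = 3 < 11 ✗
k = 3: (3^3 - 3)/2 = 12 ≥ 11 ✓

3


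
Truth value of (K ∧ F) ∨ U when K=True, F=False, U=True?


K = True, F = False, U = True
Expression: (K ∧ F) ∨ U
Step 1: K ∧ F = True AND False = False
Step 2: (False) ∨ U = False OR True = True

True


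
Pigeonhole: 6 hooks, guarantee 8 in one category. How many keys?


Pigeonhole: to guarantee k in one of n categories, need (k-1)×n + 1.
k = 8, n = 6
Minimum = (8-1) × 6 + 1 = 7 × 6 + 1

43


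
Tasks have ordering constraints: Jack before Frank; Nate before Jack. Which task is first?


Constraints: Jack before Frank; Nate before Jack
The first task can have nothing scheduled before it, so it must never appear on the right of a 'before'.
Tasks appearing after some 'before': Frank, Jack.
The only task not in that list is Nate → it is first.

Nate


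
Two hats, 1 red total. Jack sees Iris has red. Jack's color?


Total red = 1, Iris = red
Red accounted for: 1
Remaining for Jack: 0
Jack's hat is blue.

blue


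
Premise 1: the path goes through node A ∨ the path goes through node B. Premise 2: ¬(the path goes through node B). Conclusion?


Disjunctive syllogism: P ∨ Q, ¬P ⊢ Q
Disjunction: the path goes through node A ∨ the path goes through node B
We know it is not the case that the path goes through node B.
By disjunctive syllogism, the other disjunct must be true.

The path goes through node A


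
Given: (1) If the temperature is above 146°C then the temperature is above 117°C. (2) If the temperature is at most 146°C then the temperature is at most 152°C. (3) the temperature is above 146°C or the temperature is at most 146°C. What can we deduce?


Constructive dilemma: (P → Q) ∧ (R → S), P ∨ R ⊢ Q ∨ S
Premise 1: the temperature is above 146°C → the temperature is above 117°C
Premise 2: the temperature is at most 146°C → the temperature is at most 152°C
Premise 3: the temperature is above 146°C ∨ the temperature is at most 146°C
Case 1: Assuming the temperature is above 146°C, then by Premise 1, the temperature is above 117°C.
Case 2: Assuming the temperature is at most 146°C, then by Premise 2, the temperature is at most 152°C.
Since one of the temperature is above 146°C or the temperature is at most 146°C must hold, we get the temperature is above 117°C or the temperature is at most 152°C.

The temperature is above 117°C or the temperature is at most 152°C.


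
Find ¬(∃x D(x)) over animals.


Original: ∃x D(x)
Rule: ¬∀→∃, ¬∃→∀, negate predicate.
Negation: ∀x ¬D(x)

∀x ¬D(x)


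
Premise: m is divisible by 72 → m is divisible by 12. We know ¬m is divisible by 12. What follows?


Modus tollens: P → Q, ¬Q ⊢ ¬P
P: m is divisible by 72
Q: m is divisible by 12
We have P → Q and Q is false.
By modus tollens, P must be false.

It is not the case that m is divisible by 72


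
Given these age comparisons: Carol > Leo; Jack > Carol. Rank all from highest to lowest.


Constraints: Carol > Leo; Jack > Carol
Method: at each step, the next-highest is the one remaining person who never appears on the smaller side of a constraint between remaining people.
  Step 1: remaining {Carol, Jack, Leo}; on the smaller side: {Carol, Leo} → Jack is next (Jack > Carol).
  Step 2: remaining {Carol, Leo}; on the smaller side: {Leo} → Carol is next (Carol > Leo).
  Step 3: only Leo remains → lowest.
Final ranking (highest to lowest):

Jack > Carol > Leo


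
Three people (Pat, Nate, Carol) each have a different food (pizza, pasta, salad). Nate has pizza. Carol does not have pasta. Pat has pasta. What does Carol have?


From clues:
  Pat → pasta
  Nate → pizza
By elimination, Carol gets the remaining.

salad


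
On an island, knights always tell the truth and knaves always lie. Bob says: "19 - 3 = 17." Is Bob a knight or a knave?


Statement: "19 - 3 = 17."
Actual: 19 - 3 = 16
Claimed: 17
Statement is FALSE → Bob lies → Knave

Knave


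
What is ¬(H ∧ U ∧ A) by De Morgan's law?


De Morgan's law: ¬(P ∧ Q ∧ R) ≡ ¬P ∨ ¬Q ∨ ¬R
¬(H ∧ U ∧ A) = ¬H ∨ ¬U ∨ ¬A

¬H ∨ ¬U ∨ ¬A


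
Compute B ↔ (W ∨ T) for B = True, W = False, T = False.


B = True, W = False, T = False
Step 1: W ∨ T = False OR False = False
Step 2: B ↔ (False): true when both sides have same truth value.
Result: True ↔ False = False

False


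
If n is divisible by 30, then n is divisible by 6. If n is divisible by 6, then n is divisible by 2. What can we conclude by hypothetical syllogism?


Hypothetical syllogism: P → Q, Q → R ⊢ P → R
Premise 1: n is divisible by 30 → n is divisible by 6
Premise 2: n is divisible by 6 → n is divisible by 2
Chain the implications: the middle term (n is divisible by 6) links the two.
Conclusion: If n is divisible by 30, then n is divisible by 2.

If n is divisible by 30, then n is divisible by 2.


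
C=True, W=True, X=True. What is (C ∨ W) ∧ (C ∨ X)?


C = True, W = True, X = True
Expression: (C ∨ W) ∧ (C ∨ X)
Step 1: C ∨ W = True OR True = True
Step 2: C ∨ X = True OR True = True
Step 3: (True) ∧ (True) = True AND True = True

True


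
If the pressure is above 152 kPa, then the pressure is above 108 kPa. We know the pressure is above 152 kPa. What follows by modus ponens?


Modus ponens: P → Q, P ⊢ Q
P: the pressure is above 152 kPa
Q: the pressure is above 108 kPa
We have P → Q and P is true.
By modus ponens, Q must be true.

The pressure is above 108 kPa


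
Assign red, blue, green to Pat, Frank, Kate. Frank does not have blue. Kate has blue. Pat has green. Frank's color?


From clues:
  Kate → blue
  Pat → green
By elimination, Frank gets the remaining.

red


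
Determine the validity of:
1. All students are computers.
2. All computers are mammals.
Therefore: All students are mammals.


Premise 1: All students are computers.
Premise 2: All computers are mammals.
Conclusion: All students are mammals.
Barbara syllogism (AAA-1): All A are B, All B are C → All A are C.
Middle term (computers) distributed in premise 2.

Valid


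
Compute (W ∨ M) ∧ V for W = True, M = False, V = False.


W = True, M = False, V = False
Step 1: W ∨ M = True OR False = True
Step 2: True ∧ V = True AND False = False
OR is true when at least one operand is true; AND requires both.

False


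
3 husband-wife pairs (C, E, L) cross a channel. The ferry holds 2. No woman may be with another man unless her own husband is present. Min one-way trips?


Label couples C, E, L (H = husband, W = wife).
Counting alone: 6 people, the ferry carries 2 and someone must bring it back, so each round trip nets at most +1 on the far side until the last crossing → at least 9 trips. The jealousy constraint makes 9 impossible; the shortest valid schedule has 11:
1. WC+WE →  (far: WC,WE; near: HC,HE,HL,WL)
2. WC ←       (far: WE; near: HC,HE,HL,WC,WL)
3. WC+WL →  (far: WC,WE,WL; near: HC,HE,HL)
4. WC ←       (far: WE,WL; near: HC,HE,HL,WC)
5. HE+HL →  (far: HE,WE,HL,WL; near: HC,WC)
6. HE+WE ←  (far: HL,WL; near: HC,WC,HE,WE)
7. HC+HE →  (far: HC,HE,HL,WL; near: WC,WE)
8. WL ←       (far: HC,HE,HL; near: WC,WE,WL)
9. WC+WE →  (far: HC,WC,HE,WE,HL; near: WL)
10. HL ←      (far: HC,WC,HE,WE; near: HL,WL)
11. HL+WL → (far: all six; near: empty)
In every state each wife is either with her husband or with no other man.
Minimum trips = 11

11
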